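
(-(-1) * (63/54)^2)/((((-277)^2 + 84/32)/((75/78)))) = 1225/71820801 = 0.00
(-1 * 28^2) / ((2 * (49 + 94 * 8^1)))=-392 / 801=-0.49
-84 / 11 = -7.64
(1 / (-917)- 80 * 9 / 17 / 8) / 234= -82547 / 3647826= -0.02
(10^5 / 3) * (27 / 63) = 100000 / 7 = 14285.71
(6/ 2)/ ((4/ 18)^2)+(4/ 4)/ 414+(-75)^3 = -349262197/ 828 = -421814.25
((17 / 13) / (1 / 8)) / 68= 2 / 13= 0.15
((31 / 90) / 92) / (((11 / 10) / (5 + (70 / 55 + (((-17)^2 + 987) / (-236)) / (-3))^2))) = 849372317 / 17263344186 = 0.05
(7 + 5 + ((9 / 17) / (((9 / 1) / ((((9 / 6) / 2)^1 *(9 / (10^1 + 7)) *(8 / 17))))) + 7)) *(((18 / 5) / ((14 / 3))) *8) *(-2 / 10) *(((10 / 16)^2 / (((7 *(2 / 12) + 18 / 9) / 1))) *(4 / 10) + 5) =-110600127 / 933470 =-118.48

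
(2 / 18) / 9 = 1 / 81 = 0.01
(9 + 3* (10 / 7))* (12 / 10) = 558 / 35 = 15.94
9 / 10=0.90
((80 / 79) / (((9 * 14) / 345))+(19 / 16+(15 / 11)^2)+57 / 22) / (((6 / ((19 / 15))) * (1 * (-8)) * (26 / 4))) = -102651623 / 3006267264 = -0.03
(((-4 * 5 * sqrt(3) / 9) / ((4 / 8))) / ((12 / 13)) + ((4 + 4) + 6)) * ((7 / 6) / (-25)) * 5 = -49 / 15 + 91 * sqrt(3) / 81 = -1.32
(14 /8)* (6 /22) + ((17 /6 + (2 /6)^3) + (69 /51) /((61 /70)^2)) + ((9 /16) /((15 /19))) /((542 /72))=132984283343 /25456830795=5.22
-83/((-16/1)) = 83/16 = 5.19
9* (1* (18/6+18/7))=351/7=50.14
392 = 392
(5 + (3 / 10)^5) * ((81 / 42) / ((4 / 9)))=121559049 / 5600000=21.71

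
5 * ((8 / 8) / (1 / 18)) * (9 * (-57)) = -46170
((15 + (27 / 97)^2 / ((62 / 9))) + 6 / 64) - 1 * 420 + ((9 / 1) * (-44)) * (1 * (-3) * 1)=783.10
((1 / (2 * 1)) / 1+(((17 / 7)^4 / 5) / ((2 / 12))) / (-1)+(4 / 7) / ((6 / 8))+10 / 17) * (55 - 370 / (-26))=-1465480110 / 530621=-2761.82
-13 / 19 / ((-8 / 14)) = 91 / 76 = 1.20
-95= -95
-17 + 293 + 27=303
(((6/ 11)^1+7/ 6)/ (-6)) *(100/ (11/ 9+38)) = -2825/ 3883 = -0.73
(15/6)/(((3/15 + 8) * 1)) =25/82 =0.30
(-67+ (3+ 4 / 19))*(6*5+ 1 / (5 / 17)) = -202404 / 95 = -2130.57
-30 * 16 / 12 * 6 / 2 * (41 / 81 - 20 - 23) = 137680 / 27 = 5099.26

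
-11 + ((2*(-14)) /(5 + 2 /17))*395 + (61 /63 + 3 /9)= -2170.85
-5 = -5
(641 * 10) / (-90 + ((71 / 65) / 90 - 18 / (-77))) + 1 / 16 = -46157722267 / 646875728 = -71.35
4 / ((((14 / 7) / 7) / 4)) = 56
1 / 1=1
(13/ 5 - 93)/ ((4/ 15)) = -339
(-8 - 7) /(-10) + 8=19 /2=9.50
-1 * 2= -2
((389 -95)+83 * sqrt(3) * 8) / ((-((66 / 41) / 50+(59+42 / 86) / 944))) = -13813457600 * sqrt(3) / 1980743 -6116199600 / 1980743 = -15166.94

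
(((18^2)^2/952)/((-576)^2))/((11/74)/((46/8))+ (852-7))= 68931/175257442304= 0.00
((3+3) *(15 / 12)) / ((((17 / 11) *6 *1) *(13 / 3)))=165 / 884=0.19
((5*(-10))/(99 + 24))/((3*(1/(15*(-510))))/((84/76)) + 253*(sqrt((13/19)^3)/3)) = -995551932375000*sqrt(247)/1837094076608872441-116311492500/1837094076608872441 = -0.01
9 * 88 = 792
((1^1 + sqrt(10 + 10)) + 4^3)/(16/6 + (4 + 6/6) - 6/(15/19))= 30* sqrt(5) + 975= 1042.08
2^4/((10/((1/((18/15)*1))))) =4/3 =1.33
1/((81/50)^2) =2500/6561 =0.38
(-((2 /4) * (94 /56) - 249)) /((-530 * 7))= -13897 /207760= -0.07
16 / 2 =8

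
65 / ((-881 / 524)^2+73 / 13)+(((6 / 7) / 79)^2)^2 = 21698005198741569056 / 2818119085989825821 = 7.70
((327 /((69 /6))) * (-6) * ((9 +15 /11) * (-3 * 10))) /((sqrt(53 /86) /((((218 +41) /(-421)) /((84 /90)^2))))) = -47718.85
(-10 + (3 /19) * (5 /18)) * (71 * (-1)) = 80585 /114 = 706.89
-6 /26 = -3 /13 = -0.23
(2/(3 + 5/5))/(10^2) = 1/200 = 0.00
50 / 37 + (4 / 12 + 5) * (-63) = -334.65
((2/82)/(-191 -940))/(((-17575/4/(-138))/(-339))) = 62376/271656775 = 0.00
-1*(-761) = 761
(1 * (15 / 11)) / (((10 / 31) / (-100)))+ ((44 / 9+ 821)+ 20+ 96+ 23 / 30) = 514729 / 990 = 519.93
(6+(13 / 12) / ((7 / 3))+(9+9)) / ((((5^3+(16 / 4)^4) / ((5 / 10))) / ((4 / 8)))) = 685 / 42672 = 0.02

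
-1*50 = -50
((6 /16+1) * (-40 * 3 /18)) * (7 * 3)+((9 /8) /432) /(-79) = -5839681 /30336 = -192.50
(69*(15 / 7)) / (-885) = -69 / 413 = -0.17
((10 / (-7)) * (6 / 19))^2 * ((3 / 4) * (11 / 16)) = 7425 / 70756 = 0.10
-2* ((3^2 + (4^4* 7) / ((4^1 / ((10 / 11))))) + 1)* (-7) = 64260 / 11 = 5841.82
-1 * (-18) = 18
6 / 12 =1 / 2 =0.50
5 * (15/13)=75/13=5.77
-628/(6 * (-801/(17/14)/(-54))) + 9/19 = -95815/11837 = -8.09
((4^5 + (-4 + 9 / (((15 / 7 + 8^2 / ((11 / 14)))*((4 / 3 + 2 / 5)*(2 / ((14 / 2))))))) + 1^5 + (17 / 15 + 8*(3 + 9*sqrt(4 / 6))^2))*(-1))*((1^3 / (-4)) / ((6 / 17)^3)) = 10685.08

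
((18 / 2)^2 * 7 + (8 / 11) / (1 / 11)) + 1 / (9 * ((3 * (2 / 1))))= 31051 / 54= 575.02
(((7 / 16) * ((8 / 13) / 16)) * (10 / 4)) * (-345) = -12075 / 832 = -14.51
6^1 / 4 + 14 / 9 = 55 / 18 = 3.06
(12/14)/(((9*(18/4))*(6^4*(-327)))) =-1/20024172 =-0.00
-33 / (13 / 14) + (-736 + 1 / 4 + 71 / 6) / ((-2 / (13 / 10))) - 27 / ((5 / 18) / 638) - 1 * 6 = -192143929 / 3120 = -61584.59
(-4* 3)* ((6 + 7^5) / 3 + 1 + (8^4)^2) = -201393856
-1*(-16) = 16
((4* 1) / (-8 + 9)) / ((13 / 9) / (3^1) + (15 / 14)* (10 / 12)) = 3024 / 1039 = 2.91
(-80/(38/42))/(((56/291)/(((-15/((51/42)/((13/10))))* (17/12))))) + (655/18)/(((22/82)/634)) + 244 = 363737543/3762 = 96687.28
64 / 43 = 1.49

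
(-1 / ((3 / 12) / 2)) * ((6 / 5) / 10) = -24 / 25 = -0.96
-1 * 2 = -2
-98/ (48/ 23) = -1127/ 24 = -46.96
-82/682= -41/341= -0.12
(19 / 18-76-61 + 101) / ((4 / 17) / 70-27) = 374255 / 289134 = 1.29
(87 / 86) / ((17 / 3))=261 / 1462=0.18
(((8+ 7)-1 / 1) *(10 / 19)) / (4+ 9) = 140 / 247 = 0.57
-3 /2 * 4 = -6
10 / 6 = 5 / 3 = 1.67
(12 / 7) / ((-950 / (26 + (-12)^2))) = -204 / 665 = -0.31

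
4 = 4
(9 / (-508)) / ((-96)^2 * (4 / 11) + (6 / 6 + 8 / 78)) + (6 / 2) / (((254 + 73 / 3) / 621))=4083263458893 / 610042526420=6.69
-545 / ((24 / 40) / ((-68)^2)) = -12600400 / 3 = -4200133.33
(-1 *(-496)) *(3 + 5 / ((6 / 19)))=9341.33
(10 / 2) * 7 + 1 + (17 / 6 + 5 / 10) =118 / 3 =39.33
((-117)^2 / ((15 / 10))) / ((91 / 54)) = 37908 / 7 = 5415.43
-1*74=-74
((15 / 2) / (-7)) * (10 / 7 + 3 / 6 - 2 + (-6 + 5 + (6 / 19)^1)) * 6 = 9045 / 1862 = 4.86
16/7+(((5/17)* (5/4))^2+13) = 15.42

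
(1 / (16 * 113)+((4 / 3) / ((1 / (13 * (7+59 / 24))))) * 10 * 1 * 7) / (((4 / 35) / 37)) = 241827379255 / 65088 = 3715391.15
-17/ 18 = -0.94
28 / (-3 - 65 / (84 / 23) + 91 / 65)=-11760 / 8147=-1.44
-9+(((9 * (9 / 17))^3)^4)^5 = 3229246017998554007515224836513361914701768856101700943472913953573495476834873855927951838639039095432541425209592 / 67132880600101282948735355994194317620764746587861166986121564248710884801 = 48102300826842250303296640000000000000000.00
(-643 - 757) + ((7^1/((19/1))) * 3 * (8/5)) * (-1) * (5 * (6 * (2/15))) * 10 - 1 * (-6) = -27830/19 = -1464.74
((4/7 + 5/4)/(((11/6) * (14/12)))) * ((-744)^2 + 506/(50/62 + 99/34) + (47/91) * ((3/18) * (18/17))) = 8239281800535/17474821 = 471494.49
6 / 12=1 / 2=0.50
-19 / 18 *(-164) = 1558 / 9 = 173.11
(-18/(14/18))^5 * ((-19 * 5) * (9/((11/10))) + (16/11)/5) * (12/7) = 57217629923456256/6470695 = 8842578721.99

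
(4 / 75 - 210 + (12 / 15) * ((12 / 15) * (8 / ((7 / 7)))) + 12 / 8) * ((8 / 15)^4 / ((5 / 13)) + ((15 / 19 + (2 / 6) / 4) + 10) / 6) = -411.23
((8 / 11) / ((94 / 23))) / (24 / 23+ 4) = 529 / 14993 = 0.04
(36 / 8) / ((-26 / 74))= -333 / 26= -12.81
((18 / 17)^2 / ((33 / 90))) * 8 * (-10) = -777600 / 3179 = -244.61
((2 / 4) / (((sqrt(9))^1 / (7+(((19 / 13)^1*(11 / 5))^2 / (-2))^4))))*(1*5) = 3676265787905467121 / 6117980407500000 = 600.90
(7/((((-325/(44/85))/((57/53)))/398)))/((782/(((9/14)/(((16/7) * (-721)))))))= 1122957/471717649000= 0.00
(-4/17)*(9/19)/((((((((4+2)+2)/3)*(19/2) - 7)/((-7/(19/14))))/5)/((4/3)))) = 0.21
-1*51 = -51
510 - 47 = 463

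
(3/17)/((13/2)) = 6/221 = 0.03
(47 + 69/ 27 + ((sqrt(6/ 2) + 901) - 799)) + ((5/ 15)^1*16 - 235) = -703/ 9 + sqrt(3) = -76.38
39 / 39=1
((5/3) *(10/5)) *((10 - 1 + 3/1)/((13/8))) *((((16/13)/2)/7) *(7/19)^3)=125440/1159171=0.11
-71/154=-0.46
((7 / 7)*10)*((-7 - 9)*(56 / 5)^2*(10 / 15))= -13380.27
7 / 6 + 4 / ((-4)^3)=53 / 48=1.10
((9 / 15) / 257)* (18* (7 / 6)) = 63 / 1285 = 0.05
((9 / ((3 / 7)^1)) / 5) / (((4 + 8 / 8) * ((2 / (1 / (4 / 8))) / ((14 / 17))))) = 294 / 425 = 0.69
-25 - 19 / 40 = -1019 / 40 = -25.48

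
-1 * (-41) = 41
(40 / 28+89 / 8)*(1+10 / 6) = 703 / 21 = 33.48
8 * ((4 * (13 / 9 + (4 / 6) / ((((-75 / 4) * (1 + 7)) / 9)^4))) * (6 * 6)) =650003888 / 390625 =1664.01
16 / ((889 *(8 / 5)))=10 / 889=0.01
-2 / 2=-1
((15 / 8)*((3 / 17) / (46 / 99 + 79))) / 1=4455 / 1069912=0.00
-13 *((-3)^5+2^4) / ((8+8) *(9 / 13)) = 38363 / 144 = 266.41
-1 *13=-13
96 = 96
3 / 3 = 1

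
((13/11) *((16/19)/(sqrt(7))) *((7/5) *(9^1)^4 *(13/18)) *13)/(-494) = -492804 *sqrt(7)/19855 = -65.67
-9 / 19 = -0.47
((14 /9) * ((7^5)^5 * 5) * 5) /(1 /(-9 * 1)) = -469374016882387715282450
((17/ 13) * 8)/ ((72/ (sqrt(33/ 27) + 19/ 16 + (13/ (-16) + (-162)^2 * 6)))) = 17 * sqrt(11)/ 351 + 7138385/ 312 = 22879.60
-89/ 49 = -1.82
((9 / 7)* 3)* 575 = 15525 / 7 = 2217.86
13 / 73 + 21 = 1546 / 73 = 21.18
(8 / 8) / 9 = 1 / 9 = 0.11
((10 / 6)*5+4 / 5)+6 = 227 / 15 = 15.13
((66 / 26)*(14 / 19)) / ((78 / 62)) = 4774 / 3211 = 1.49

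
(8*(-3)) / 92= -6 / 23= -0.26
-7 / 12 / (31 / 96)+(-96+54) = -1358 / 31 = -43.81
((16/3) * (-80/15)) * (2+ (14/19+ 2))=-2560/19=-134.74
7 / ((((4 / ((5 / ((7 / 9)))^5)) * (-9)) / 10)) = -102515625 / 4802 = -21348.53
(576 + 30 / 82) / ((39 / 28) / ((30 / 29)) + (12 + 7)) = 2205560 / 77859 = 28.33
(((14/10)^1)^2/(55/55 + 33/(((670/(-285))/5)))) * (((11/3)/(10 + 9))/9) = -0.00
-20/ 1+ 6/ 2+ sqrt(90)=-17+ 3*sqrt(10)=-7.51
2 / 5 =0.40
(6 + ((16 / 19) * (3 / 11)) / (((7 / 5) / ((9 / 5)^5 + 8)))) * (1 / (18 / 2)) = 453362 / 391875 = 1.16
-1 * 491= -491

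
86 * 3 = 258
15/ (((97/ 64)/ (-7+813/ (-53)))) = -1136640/ 5141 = -221.09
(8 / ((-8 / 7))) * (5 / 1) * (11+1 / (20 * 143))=-220227 / 572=-385.01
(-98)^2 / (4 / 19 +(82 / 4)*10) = 26068 / 557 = 46.80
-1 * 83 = -83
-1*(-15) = 15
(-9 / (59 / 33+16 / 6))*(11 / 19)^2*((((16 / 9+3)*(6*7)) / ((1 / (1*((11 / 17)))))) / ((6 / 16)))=-10073008 / 42959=-234.48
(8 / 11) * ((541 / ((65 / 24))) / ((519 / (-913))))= -2873792 / 11245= -255.56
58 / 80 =29 / 40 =0.72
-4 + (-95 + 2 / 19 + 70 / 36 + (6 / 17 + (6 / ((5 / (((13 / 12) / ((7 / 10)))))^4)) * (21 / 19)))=-85561443 / 886312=-96.54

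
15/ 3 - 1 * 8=-3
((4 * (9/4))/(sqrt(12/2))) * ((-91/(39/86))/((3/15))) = -1505 * sqrt(6) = -3686.48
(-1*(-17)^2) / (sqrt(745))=-289*sqrt(745) / 745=-10.59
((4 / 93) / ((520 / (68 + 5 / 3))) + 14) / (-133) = -507989 / 4823910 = -0.11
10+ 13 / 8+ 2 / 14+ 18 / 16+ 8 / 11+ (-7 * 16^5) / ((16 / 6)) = -847769501 / 308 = -2752498.38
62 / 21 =2.95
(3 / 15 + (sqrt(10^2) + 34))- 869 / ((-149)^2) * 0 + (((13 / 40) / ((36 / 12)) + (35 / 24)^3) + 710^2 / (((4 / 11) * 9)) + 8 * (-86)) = 10602314407 / 69120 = 153389.97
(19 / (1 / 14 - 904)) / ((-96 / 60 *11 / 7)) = 931 / 111364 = 0.01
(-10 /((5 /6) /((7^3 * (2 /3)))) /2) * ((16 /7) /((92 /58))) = -45472 /23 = -1977.04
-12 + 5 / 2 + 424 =829 / 2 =414.50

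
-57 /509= -0.11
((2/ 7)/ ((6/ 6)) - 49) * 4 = -1364/ 7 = -194.86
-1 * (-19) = 19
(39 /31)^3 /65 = 4563 /148955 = 0.03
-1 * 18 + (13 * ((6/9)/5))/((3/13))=-472/45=-10.49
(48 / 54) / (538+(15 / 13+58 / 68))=3536 / 2148147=0.00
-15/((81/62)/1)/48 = -0.24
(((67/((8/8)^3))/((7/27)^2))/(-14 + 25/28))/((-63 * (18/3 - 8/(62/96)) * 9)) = -4154/197813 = -0.02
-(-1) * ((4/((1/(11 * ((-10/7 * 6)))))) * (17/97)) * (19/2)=-426360/679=-627.92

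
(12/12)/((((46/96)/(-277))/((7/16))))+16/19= -110155/437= -252.07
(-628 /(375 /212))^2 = 126045.83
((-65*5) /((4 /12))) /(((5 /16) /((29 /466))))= -45240 /233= -194.16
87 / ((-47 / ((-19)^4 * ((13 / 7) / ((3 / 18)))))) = -884358306 / 329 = -2688019.17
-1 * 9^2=-81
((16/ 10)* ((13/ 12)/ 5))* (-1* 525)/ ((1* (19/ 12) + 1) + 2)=-2184/ 55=-39.71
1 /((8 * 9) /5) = 5 /72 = 0.07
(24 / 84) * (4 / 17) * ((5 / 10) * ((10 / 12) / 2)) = 5 / 357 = 0.01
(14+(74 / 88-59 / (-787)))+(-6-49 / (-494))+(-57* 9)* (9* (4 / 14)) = -78439724711 / 59871812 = -1310.13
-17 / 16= -1.06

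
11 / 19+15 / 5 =68 / 19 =3.58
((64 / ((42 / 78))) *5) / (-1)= -4160 / 7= -594.29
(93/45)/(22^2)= 31/7260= 0.00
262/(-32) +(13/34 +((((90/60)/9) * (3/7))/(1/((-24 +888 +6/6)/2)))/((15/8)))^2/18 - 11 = -62362849/18352656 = -3.40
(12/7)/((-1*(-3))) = 4/7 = 0.57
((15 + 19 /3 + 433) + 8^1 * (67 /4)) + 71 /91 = 160828 /273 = 589.11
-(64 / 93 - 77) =7097 / 93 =76.31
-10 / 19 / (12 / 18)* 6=-90 / 19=-4.74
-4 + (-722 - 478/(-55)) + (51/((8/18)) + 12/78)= -1722879/2860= -602.41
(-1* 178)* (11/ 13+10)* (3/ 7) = -75294/ 91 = -827.41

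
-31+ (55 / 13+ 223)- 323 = -1648 / 13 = -126.77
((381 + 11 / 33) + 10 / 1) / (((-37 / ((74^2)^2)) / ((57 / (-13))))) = 18077853088 / 13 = 1390604083.69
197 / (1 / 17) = 3349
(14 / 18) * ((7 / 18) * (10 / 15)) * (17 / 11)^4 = 4092529 / 3557763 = 1.15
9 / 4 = 2.25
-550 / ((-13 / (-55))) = -2326.92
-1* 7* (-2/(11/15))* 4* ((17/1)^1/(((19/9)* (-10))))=-12852/209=-61.49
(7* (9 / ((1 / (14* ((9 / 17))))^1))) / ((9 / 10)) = 8820 / 17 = 518.82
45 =45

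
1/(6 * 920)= 1/5520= 0.00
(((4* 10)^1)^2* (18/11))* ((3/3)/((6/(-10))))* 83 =-3984000/11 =-362181.82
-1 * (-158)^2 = -24964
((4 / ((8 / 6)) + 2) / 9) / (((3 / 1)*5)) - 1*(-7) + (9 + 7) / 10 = 1166 / 135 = 8.64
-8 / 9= -0.89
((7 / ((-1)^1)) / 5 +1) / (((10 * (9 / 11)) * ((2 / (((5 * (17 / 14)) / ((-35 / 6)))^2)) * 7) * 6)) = -3179 / 5042100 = -0.00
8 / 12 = 2 / 3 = 0.67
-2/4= -1/2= -0.50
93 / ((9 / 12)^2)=165.33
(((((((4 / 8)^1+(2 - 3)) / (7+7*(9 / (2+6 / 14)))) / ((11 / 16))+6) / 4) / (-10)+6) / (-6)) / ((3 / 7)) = -180197 / 79200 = -2.28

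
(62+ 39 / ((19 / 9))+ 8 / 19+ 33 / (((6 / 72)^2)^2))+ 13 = 13003256 / 19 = 684381.89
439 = 439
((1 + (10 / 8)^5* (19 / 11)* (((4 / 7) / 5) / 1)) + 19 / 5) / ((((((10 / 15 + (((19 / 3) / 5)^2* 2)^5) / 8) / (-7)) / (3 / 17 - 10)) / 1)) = 10255302897908203125 / 1176326066198797888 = 8.72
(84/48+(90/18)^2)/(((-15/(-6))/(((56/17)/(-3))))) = -2996/255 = -11.75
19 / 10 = 1.90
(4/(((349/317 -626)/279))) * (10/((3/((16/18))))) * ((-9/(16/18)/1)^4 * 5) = -1175055909075/4225984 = -278054.98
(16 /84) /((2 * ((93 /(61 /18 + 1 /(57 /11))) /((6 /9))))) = 350 /143127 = 0.00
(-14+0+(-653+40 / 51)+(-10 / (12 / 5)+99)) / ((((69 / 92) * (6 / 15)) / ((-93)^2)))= -280040205 / 17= -16472953.24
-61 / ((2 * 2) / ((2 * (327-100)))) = -13847 / 2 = -6923.50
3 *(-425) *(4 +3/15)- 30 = -5385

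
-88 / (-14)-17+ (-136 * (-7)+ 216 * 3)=11125 / 7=1589.29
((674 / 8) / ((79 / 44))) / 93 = 3707 / 7347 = 0.50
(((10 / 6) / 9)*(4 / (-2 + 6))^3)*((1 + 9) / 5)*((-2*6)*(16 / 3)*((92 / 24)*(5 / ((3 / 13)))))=-478400 / 243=-1968.72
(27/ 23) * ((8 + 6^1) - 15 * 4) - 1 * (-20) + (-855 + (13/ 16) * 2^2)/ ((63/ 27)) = -11173/ 28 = -399.04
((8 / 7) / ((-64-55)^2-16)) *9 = 24 / 33005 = 0.00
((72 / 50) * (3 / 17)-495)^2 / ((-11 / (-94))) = 4155947861166 / 1986875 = 2091700.72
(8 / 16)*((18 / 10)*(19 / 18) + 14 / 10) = 33 / 20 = 1.65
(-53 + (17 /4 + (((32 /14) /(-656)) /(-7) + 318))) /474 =2163697 /3809064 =0.57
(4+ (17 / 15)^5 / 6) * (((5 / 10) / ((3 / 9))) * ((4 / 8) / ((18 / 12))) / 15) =19644857 / 136687500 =0.14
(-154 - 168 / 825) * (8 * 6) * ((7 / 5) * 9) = -128235744 / 1375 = -93262.36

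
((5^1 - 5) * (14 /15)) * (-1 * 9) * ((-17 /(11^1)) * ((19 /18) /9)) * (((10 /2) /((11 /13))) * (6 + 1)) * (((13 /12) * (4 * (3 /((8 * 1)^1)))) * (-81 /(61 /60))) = 0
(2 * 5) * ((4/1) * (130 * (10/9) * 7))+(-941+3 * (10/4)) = 711197/18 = 39510.94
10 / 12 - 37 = -217 / 6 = -36.17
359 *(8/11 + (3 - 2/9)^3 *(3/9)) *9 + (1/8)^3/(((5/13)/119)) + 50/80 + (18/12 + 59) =25495.40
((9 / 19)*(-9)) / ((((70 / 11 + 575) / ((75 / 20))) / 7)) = -18711 / 97204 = -0.19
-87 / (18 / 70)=-1015 / 3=-338.33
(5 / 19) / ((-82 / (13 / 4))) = -65 / 6232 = -0.01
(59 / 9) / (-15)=-59 / 135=-0.44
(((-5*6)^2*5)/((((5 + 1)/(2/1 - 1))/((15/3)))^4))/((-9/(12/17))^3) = -1250000/1193859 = -1.05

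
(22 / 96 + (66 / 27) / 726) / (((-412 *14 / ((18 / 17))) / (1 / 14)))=-65 / 21318528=-0.00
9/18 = 1/2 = 0.50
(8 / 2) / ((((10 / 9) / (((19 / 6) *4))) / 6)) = 1368 / 5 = 273.60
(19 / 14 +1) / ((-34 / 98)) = -231 / 34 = -6.79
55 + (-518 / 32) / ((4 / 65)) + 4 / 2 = -13187 / 64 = -206.05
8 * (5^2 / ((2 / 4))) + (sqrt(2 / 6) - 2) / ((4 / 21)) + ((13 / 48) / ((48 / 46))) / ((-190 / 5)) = 392.52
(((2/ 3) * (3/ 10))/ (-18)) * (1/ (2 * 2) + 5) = -7/ 120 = -0.06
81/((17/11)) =891/17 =52.41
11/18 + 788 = 14195/18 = 788.61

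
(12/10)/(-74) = -3/185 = -0.02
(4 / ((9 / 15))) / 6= 10 / 9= 1.11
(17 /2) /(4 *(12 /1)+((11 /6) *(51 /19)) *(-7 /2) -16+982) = 646 /75755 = 0.01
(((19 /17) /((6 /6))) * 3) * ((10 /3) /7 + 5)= 2185 /119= 18.36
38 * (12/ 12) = 38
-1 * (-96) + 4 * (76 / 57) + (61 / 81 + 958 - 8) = 85219 / 81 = 1052.09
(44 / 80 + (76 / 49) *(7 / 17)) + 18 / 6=9969 / 2380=4.19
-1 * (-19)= 19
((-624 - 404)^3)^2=1180208363584098304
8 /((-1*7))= -8 /7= -1.14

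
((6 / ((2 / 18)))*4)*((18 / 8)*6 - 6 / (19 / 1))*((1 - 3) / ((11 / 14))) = -1515024 / 209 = -7248.92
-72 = -72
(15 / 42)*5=25 / 14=1.79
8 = 8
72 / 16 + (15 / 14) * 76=1203 / 14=85.93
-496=-496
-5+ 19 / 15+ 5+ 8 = 139 / 15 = 9.27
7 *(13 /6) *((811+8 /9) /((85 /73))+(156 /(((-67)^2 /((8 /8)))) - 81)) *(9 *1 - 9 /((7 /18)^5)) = -25763316173518781 /2748412695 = -9373889.23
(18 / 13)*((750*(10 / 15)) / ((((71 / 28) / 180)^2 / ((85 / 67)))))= 19432224000000 / 4390711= 4425757.92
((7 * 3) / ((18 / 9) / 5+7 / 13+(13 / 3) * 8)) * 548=2244060 / 6943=323.21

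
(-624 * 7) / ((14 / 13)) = -4056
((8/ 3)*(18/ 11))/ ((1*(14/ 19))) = 456/ 77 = 5.92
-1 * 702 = -702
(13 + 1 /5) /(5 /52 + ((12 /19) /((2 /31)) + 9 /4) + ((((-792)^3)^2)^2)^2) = 2964 /833122044784020977472547470601777807260572170306350810722039452579924645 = 0.00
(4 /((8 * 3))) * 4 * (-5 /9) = -10 /27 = -0.37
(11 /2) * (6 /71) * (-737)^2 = 17924577 /71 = 252458.83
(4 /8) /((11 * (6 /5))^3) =125 /574992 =0.00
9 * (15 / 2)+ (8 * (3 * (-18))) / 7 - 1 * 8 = -31 / 14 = -2.21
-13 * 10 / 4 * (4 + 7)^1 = -715 / 2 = -357.50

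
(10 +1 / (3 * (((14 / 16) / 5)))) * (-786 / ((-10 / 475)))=3111250 / 7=444464.29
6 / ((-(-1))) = 6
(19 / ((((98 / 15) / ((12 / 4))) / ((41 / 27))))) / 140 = 779 / 8232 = 0.09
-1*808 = -808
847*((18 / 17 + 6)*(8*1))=813120 / 17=47830.59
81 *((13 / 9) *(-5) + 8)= 63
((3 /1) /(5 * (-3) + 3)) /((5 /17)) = -17 /20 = -0.85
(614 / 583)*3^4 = 49734 / 583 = 85.31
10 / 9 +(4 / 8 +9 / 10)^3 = 4337 / 1125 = 3.86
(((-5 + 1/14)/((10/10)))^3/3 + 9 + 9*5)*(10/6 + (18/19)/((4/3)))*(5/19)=17467305/1981168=8.82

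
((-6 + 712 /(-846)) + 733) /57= 307165 /24111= 12.74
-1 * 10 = -10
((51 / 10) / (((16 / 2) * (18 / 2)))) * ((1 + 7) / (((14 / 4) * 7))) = 17 / 735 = 0.02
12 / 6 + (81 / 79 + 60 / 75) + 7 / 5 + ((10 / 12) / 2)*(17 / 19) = 504167 / 90060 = 5.60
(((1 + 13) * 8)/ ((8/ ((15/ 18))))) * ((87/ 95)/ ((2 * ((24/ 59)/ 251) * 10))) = 3006227/ 9120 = 329.63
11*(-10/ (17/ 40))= -4400/ 17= -258.82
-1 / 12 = -0.08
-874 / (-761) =874 / 761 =1.15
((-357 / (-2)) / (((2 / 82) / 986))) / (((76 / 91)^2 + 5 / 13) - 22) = -344969.93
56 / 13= 4.31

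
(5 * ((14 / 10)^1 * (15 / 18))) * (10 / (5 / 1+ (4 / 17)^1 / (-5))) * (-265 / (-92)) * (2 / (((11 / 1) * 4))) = 3941875 / 2556312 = 1.54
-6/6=-1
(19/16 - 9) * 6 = -375/8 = -46.88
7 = 7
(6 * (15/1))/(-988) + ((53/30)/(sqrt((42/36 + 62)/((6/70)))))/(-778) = -45/494 - 53 * sqrt(26530)/103201700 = -0.09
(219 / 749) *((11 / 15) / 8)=803 / 29960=0.03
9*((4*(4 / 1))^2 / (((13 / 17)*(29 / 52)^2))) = 8146944 / 841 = 9687.21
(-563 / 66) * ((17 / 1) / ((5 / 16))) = -76568 / 165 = -464.05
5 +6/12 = 11/2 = 5.50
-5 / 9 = -0.56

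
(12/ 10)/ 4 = 3/ 10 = 0.30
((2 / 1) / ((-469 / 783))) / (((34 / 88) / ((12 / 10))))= -413424 / 39865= -10.37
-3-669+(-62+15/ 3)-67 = -796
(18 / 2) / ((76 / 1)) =9 / 76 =0.12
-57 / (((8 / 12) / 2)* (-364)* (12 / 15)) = 855 / 1456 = 0.59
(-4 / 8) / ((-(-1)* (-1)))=1 / 2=0.50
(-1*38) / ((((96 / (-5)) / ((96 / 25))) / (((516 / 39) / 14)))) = 3268 / 455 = 7.18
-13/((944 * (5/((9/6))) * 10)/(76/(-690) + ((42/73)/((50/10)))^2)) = 5790161/144629060000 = 0.00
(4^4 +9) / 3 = 265 / 3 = 88.33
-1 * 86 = -86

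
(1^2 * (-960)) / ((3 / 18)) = -5760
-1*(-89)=89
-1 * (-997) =997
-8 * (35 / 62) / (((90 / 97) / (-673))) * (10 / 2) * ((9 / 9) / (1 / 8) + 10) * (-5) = -45696700 / 31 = -1474087.10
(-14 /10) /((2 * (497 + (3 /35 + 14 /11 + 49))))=-539 /421466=-0.00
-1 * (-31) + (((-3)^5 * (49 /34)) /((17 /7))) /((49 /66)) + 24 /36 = -140944 /867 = -162.57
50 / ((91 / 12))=600 / 91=6.59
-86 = -86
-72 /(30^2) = -2 /25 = -0.08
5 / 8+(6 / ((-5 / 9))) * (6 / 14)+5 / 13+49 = 165187 / 3640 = 45.38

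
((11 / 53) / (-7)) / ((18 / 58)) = -319 / 3339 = -0.10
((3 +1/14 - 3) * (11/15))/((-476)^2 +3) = 11/47581590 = 0.00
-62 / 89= -0.70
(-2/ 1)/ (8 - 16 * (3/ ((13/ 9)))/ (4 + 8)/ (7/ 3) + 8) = -0.14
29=29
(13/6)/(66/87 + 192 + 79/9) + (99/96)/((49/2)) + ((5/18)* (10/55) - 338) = -1379523639773/4082679216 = -337.90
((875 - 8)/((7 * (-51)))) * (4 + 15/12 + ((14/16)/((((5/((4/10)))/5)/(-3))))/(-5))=-663/50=-13.26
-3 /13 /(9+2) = -3 /143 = -0.02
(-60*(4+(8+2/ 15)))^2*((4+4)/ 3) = 4239872/ 3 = 1413290.67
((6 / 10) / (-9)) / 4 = -1 / 60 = -0.02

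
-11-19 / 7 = -96 / 7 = -13.71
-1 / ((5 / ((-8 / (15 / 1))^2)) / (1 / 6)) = -0.01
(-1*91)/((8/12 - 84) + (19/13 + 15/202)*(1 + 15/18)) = 477932/422879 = 1.13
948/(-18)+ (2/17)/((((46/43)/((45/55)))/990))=42712/1173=36.41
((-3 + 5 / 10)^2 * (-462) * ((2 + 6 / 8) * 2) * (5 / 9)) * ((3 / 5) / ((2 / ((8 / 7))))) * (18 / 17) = -54450 / 17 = -3202.94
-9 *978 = -8802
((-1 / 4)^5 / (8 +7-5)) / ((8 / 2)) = -1 / 40960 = -0.00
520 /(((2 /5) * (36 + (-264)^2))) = 25 /1341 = 0.02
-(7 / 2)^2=-12.25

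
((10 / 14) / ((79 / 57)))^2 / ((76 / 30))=64125 / 611618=0.10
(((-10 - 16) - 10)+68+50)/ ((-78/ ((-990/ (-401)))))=-13530/ 5213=-2.60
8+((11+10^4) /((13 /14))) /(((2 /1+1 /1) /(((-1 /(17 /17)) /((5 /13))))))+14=-46608 /5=-9321.60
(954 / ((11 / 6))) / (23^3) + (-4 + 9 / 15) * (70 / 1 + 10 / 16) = -257055085 / 1070696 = -240.08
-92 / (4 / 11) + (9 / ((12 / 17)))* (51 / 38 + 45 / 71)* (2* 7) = 537979 / 5396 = 99.70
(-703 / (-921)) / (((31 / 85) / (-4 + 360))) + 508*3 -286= 56618918 / 28551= 1983.08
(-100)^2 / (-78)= -5000 / 39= -128.21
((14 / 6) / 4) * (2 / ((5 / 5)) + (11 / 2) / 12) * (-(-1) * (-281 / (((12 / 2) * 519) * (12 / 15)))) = -580265 / 3587328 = -0.16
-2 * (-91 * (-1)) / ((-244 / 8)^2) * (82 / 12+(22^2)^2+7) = -511645316 / 11163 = -45834.03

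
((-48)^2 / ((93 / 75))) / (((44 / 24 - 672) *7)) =-345600 / 872557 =-0.40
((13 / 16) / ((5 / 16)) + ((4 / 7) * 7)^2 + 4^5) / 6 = 5213 / 30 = 173.77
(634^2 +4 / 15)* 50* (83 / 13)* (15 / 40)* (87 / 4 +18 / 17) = 242554856610 / 221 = 1097533287.83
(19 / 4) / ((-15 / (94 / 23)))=-893 / 690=-1.29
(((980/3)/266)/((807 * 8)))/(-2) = -35/367992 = -0.00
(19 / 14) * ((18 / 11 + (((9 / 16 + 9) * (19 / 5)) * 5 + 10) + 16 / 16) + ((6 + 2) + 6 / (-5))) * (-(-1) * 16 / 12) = 3362791 / 9240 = 363.94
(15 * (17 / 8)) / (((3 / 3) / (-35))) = -8925 / 8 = -1115.62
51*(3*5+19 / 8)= 7089 / 8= 886.12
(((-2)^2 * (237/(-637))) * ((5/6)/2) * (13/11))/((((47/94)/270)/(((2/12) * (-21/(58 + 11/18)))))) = 383940/16247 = 23.63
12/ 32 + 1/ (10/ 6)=39/ 40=0.98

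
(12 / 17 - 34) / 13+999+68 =235241 / 221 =1064.44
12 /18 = 2 /3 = 0.67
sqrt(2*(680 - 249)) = sqrt(862) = 29.36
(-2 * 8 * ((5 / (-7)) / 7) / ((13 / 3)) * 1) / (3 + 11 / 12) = 2880 / 29939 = 0.10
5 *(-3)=-15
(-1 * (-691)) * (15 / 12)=3455 / 4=863.75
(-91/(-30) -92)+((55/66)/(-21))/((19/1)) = -532478/5985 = -88.97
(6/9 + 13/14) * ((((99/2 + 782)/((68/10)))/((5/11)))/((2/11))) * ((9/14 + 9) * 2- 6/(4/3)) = 930253929/26656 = 34898.48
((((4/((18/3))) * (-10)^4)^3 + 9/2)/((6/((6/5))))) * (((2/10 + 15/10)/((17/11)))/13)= 176000000002673/35100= 5014245014.32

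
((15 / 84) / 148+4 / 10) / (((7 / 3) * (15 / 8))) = 8313 / 90650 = 0.09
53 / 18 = 2.94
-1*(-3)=3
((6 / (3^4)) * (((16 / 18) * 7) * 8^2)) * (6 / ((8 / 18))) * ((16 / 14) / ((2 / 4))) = 8192 / 9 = 910.22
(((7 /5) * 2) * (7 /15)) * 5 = 98 /15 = 6.53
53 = 53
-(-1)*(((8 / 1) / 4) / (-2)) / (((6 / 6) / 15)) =-15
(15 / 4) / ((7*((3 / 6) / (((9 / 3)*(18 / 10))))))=81 / 14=5.79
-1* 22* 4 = -88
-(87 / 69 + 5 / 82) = -2493 / 1886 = -1.32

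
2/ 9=0.22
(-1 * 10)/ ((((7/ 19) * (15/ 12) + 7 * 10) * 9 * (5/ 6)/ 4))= -1216/ 16065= -0.08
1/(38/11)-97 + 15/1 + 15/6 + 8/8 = -1486/19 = -78.21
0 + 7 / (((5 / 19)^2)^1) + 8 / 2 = 2627 / 25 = 105.08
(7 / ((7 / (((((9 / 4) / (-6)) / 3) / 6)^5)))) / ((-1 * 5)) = 0.00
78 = 78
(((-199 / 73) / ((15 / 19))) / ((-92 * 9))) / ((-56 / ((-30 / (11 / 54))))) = 11343 / 1034264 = 0.01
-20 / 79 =-0.25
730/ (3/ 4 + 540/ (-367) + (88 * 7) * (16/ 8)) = 1071640/ 1807517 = 0.59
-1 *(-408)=408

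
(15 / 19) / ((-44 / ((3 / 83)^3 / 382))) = -405 / 182601322024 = -0.00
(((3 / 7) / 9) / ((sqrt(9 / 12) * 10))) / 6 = sqrt(3) / 1890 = 0.00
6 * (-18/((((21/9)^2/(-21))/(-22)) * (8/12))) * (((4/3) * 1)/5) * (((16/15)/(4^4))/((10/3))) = -8019/1750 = -4.58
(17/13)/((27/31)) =1.50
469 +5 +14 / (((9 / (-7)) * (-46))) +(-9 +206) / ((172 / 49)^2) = 3002082907 / 6123888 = 490.22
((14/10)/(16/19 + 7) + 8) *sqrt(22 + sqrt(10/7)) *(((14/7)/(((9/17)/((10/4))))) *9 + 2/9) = 519259 *sqrt(7 *sqrt(70) + 1078)/5215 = 3356.81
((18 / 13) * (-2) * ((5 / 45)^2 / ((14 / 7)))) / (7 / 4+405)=-8 / 190359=-0.00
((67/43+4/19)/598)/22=1445/10748452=0.00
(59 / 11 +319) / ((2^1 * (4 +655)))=0.25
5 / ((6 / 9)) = 15 / 2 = 7.50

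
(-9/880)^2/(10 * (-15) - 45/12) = -27/39688000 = -0.00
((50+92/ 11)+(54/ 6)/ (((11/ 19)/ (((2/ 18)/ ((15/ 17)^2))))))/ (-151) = -13631/ 33975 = -0.40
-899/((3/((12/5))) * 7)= -3596/35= -102.74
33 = 33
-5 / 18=-0.28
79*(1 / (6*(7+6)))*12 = 158 / 13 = 12.15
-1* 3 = -3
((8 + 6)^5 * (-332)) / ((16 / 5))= -55799240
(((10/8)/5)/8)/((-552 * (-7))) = 1/123648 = 0.00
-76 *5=-380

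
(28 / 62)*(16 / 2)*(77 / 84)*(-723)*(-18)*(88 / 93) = 39192384 / 961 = 40782.92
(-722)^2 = 521284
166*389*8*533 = 275343536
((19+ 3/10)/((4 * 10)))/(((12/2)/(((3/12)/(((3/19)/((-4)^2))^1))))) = 3667/1800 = 2.04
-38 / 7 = -5.43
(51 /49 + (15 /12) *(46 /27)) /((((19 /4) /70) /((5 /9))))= 838900 /32319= 25.96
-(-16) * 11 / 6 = 88 / 3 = 29.33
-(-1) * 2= 2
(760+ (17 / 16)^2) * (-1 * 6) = -584547 / 128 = -4566.77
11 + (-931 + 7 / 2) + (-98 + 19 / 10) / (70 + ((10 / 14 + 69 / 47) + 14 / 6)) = -337503381 / 367735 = -917.79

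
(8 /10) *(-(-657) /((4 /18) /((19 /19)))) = 11826 /5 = 2365.20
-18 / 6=-3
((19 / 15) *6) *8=304 / 5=60.80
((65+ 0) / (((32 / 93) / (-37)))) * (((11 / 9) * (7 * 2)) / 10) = -1148147 / 96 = -11959.86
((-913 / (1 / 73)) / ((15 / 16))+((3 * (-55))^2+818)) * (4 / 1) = -2582956 / 15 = -172197.07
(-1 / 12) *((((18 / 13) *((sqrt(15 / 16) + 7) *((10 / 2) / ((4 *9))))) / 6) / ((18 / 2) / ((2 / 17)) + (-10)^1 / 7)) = -245 / 983736 - 35 *sqrt(15) / 3934944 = -0.00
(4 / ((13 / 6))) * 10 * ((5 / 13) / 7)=1200 / 1183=1.01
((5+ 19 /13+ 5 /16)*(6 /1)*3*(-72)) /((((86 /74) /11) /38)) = -1765119114 /559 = -3157637.06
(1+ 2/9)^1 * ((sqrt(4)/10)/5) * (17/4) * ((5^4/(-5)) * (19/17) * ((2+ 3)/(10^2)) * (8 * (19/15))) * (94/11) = -125.68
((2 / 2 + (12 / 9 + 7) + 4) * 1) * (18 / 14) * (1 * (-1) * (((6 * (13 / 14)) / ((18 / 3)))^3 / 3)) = -4.58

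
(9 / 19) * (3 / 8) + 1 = 179 / 152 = 1.18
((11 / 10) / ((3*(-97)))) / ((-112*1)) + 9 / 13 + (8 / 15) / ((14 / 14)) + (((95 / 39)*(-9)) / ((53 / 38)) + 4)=-157082795 / 14970592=-10.49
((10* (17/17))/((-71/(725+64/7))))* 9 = -462510/497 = -930.60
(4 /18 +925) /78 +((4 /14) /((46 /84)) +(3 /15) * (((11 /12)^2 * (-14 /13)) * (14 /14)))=3940457 /322920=12.20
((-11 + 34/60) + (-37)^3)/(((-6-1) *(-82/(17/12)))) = -3691193/29520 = -125.04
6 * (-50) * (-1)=300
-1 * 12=-12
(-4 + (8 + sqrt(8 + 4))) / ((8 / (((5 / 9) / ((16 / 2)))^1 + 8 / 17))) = 661*sqrt(3) / 4896 + 661 / 2448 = 0.50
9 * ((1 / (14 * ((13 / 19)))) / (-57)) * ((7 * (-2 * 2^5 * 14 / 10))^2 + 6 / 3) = -14751819 / 2275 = -6484.32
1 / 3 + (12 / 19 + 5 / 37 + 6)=14974 / 2109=7.10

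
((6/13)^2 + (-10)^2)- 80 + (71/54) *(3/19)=1180271/57798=20.42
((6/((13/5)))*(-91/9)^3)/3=-579670/729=-795.16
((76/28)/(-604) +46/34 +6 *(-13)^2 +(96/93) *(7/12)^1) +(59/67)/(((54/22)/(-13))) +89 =4434963216367/4030734204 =1100.29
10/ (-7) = -10/ 7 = -1.43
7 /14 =1 /2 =0.50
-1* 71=-71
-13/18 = -0.72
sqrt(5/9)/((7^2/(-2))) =-2 * sqrt(5)/147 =-0.03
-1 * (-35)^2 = -1225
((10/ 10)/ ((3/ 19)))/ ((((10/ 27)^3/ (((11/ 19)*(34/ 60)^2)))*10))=2317491/ 1000000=2.32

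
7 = 7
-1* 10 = -10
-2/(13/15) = -30/13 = -2.31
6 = 6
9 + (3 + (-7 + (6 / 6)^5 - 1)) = 5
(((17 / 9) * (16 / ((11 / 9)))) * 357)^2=9429186816 / 121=77927163.77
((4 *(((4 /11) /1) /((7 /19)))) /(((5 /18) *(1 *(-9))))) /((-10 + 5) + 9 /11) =304 /805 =0.38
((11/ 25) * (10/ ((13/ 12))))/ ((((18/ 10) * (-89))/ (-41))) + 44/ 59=365596/ 204789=1.79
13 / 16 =0.81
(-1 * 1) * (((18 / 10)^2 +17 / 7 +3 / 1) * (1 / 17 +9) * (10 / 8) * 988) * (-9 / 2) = 37095201 / 85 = 436414.13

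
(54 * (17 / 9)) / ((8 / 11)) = 561 / 4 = 140.25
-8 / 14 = -4 / 7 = -0.57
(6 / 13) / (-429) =-2 / 1859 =-0.00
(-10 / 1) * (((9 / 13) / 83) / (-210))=3 / 7553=0.00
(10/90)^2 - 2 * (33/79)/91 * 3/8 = 20737/2329236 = 0.01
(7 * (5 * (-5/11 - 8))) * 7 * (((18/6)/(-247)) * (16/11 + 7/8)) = 14012775/239096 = 58.61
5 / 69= 0.07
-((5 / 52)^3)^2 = -15625 / 19770609664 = -0.00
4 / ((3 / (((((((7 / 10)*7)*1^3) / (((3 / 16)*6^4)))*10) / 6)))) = 98 / 2187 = 0.04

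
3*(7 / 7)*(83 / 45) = 83 / 15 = 5.53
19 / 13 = 1.46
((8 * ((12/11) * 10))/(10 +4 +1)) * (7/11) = 448/121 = 3.70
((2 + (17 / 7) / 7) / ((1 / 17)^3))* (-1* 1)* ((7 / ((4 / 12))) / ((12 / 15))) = -8474925 / 28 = -302675.89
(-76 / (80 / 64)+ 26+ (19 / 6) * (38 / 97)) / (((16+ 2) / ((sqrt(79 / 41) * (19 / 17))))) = -927751 * sqrt(3239) / 18254430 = -2.89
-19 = -19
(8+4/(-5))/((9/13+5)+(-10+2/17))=-3978/2315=-1.72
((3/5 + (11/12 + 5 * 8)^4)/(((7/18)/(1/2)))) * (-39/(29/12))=-3777803965169/64960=-58155849.22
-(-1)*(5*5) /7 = 25 /7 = 3.57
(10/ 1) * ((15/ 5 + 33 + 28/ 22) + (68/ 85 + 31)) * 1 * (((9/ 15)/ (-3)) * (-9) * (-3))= -205146/ 55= -3729.93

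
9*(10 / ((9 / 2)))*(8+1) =180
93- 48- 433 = -388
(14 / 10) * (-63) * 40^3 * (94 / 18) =-29478400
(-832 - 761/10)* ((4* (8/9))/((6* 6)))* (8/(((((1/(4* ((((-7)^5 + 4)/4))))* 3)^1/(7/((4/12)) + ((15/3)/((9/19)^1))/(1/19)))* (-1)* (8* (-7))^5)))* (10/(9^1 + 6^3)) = 1878151591/26138246400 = 0.07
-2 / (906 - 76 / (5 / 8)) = -5 / 1961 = -0.00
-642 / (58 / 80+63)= -25680 / 2549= -10.07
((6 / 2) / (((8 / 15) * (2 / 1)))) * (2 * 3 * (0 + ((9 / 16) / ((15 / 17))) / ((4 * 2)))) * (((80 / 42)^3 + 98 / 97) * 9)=1633025151 / 17034752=95.86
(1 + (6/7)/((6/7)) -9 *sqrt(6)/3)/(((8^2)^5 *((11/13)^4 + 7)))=-0.00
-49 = -49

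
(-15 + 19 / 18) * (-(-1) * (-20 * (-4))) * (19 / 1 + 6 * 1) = -251000 / 9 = -27888.89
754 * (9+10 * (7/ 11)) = 127426/ 11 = 11584.18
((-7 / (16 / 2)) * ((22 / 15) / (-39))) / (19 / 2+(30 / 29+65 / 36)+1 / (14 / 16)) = 15631 / 6404645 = 0.00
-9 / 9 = -1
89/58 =1.53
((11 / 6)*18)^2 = 1089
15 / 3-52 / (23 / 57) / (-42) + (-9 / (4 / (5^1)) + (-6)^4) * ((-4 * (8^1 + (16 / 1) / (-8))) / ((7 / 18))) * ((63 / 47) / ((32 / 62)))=-6232401795 / 30268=-205907.29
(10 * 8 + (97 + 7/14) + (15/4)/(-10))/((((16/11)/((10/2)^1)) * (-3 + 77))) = 8.23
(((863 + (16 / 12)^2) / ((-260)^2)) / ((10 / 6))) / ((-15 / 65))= -7783 / 234000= -0.03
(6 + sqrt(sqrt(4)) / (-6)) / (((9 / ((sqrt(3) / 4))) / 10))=5 * sqrt(3) * (36 - sqrt(2)) / 108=2.77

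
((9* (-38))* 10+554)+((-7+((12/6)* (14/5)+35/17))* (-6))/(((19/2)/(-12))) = -4620526/1615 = -2861.01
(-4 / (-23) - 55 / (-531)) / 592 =3389 / 7230096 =0.00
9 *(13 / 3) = 39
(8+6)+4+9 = 27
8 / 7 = 1.14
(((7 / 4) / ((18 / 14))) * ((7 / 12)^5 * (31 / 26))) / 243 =25529833 / 56596340736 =0.00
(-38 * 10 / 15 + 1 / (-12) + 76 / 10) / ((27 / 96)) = -8552 / 135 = -63.35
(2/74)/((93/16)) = 16/3441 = 0.00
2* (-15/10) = -3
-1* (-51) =51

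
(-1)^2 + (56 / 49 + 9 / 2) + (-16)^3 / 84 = -1769 / 42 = -42.12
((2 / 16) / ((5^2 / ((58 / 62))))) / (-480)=-0.00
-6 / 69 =-2 / 23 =-0.09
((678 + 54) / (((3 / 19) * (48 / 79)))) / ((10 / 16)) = 183122 / 15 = 12208.13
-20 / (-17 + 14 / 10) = 50 / 39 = 1.28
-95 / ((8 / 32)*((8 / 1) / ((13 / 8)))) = -1235 / 16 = -77.19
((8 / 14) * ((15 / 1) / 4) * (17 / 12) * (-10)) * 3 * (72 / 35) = -9180 / 49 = -187.35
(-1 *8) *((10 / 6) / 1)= -40 / 3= -13.33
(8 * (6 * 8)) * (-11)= -4224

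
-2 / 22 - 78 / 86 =-472 / 473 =-1.00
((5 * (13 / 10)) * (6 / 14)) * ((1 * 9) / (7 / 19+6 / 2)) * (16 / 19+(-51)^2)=17351685 / 896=19365.72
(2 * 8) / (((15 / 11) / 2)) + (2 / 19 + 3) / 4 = 27637 / 1140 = 24.24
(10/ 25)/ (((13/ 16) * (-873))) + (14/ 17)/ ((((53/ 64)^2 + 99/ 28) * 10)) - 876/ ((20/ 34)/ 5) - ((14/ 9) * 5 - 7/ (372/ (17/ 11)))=-237421397684288273/ 31852697315868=-7453.73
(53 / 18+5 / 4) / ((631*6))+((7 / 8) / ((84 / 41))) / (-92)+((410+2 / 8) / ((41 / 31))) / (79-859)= -0.40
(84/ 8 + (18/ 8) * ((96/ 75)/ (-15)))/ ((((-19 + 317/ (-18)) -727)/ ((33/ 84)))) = -255123/ 48107500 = -0.01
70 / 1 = 70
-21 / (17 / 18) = -378 / 17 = -22.24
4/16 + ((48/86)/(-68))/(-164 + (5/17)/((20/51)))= 477439/1909372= 0.25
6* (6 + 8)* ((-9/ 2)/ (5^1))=-378/ 5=-75.60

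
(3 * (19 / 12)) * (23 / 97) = 437 / 388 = 1.13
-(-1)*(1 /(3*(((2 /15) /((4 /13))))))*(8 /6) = 40 /39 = 1.03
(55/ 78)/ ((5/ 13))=11/ 6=1.83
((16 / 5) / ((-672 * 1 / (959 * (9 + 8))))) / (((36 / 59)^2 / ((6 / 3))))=-8107249 / 19440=-417.04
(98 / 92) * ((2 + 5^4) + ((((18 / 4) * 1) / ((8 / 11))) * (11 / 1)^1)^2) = 65975217 / 11776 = 5602.52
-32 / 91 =-0.35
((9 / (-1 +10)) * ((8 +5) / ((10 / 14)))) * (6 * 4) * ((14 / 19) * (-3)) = -91728 / 95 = -965.56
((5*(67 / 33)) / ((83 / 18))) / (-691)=-2010 / 630883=-0.00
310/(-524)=-155/262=-0.59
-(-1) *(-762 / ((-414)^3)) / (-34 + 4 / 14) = -889 / 2791012464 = -0.00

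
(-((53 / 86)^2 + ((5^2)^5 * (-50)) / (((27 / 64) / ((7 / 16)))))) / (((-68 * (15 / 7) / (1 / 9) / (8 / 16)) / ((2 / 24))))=-707820311969099 / 43996141440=-16088.24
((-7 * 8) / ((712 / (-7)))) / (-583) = -49 / 51887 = -0.00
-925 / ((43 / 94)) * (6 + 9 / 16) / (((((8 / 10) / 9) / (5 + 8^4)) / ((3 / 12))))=-842424856875 / 5504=-153056841.73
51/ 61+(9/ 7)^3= 61962/ 20923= 2.96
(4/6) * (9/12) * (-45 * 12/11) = -270/11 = -24.55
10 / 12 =5 / 6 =0.83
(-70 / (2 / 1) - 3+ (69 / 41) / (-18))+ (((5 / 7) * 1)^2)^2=-22346021 / 590646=-37.83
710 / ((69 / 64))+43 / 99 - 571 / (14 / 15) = 1504621 / 31878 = 47.20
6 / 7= 0.86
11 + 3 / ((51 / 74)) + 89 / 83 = 23176 / 1411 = 16.43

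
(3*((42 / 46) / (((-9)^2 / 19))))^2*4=70756 / 42849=1.65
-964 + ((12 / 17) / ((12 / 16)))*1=-16372 / 17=-963.06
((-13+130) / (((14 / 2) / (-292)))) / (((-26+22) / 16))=136656 / 7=19522.29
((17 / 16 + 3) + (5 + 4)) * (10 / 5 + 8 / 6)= 1045 / 24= 43.54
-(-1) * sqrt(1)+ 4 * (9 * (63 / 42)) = 55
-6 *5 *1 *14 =-420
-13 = -13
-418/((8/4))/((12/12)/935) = -195415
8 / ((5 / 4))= 32 / 5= 6.40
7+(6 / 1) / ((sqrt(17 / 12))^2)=11.24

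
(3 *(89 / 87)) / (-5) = -89 / 145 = -0.61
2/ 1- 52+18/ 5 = -46.40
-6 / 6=-1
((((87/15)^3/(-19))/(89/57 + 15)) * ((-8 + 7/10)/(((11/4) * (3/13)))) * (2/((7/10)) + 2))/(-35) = -393467737/397512500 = -0.99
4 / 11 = 0.36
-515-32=-547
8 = 8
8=8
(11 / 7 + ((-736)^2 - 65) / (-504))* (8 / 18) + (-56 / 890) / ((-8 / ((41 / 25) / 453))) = -454270930441 / 952489125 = -476.93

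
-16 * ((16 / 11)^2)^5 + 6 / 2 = -17514373770613 / 25937424601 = -675.25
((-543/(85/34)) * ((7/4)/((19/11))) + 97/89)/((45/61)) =-225867689/760950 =-296.82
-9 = -9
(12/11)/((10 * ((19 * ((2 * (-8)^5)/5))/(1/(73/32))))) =-3/15623168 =-0.00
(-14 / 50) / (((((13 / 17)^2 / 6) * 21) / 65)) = -578 / 65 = -8.89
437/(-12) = -36.42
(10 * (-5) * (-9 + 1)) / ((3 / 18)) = 2400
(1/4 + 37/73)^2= 48841/85264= 0.57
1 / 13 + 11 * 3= 430 / 13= 33.08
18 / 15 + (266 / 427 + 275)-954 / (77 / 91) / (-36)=2067627 / 6710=308.14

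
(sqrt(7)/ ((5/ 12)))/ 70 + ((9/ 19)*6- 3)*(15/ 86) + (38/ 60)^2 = 6*sqrt(7)/ 175 + 274687/ 735300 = 0.46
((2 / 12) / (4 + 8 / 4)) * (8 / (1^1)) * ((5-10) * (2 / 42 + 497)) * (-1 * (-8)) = -835040 / 189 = -4418.20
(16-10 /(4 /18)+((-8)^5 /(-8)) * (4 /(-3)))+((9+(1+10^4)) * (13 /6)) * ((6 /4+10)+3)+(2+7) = 308999.50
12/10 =6/5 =1.20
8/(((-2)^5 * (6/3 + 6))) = -1/32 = -0.03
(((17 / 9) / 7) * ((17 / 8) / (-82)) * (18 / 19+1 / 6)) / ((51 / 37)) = -0.01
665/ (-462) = -95/ 66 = -1.44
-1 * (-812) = 812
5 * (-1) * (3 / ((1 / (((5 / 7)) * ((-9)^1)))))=96.43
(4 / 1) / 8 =1 / 2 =0.50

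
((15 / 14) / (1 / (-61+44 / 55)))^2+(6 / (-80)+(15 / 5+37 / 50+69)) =846583 / 200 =4232.92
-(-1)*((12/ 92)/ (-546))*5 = -5/ 4186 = -0.00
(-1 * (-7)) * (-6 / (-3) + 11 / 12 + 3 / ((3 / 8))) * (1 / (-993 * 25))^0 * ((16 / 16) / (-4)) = -917 / 48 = -19.10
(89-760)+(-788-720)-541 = -2720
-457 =-457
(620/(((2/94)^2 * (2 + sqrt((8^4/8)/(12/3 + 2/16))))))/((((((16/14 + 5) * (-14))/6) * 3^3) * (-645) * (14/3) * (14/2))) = -753269/269356773 + 2191328 * sqrt(33)/808070319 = 0.01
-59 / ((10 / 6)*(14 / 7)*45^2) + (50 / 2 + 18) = 42.99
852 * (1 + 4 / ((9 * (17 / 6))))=985.65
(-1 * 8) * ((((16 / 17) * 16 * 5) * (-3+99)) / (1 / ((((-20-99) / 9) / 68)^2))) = -1003520 / 459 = -2186.32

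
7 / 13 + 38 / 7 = 543 / 91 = 5.97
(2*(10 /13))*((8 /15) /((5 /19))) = 608 /195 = 3.12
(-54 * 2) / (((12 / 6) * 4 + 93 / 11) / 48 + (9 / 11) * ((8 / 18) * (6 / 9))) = -19008 / 103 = -184.54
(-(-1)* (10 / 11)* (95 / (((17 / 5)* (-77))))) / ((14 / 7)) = -2375 / 14399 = -0.16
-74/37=-2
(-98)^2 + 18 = 9622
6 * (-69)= -414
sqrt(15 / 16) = sqrt(15) / 4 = 0.97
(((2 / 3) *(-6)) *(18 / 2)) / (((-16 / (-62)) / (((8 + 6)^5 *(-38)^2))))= -108338190912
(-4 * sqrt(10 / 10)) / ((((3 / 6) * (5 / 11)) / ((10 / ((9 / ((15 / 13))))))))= -880 / 39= -22.56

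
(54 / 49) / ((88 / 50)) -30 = -29.37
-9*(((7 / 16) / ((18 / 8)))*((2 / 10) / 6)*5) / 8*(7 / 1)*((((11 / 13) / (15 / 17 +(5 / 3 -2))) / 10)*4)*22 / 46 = -14399 / 191360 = -0.08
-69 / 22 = -3.14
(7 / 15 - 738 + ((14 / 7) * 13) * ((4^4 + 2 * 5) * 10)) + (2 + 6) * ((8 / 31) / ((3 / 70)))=10612949 / 155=68470.64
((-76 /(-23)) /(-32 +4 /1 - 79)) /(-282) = 38 /347001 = 0.00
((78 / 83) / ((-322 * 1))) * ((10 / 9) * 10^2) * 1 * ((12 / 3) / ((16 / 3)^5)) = -131625 / 437878784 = -0.00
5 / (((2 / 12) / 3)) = 90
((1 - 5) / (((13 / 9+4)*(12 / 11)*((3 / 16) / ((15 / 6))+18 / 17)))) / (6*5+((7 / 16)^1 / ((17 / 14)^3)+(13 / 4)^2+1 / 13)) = -7643841920 / 526126636749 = -0.01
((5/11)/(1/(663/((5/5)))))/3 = 1105/11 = 100.45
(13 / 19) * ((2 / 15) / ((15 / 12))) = 104 / 1425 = 0.07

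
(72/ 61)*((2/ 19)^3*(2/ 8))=144/ 418399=0.00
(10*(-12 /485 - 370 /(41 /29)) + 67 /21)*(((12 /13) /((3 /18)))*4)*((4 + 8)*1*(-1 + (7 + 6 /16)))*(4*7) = -6413494783680 /51701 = -124049724.06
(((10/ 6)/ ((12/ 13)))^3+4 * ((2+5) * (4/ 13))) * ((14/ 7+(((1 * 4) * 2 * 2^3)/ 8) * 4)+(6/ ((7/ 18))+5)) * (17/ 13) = 18989693923/ 18398016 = 1032.16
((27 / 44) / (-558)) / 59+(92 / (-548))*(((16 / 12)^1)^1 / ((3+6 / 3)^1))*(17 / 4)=-62938397 / 330756360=-0.19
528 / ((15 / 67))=11792 / 5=2358.40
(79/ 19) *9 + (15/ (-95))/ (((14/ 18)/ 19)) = 4464/ 133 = 33.56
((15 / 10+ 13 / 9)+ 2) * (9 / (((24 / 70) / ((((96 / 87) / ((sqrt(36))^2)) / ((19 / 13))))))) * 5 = 202475 / 14877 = 13.61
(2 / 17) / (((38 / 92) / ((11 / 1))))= 1012 / 323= 3.13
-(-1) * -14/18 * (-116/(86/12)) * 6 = 3248/43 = 75.53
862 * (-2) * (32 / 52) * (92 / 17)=-1268864 / 221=-5741.47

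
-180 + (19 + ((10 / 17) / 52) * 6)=-35566 / 221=-160.93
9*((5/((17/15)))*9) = 6075/17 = 357.35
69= 69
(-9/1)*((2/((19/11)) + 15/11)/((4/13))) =-61659/836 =-73.75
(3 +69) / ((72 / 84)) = 84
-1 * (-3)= 3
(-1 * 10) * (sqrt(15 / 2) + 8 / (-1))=80 - 5 * sqrt(30)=52.61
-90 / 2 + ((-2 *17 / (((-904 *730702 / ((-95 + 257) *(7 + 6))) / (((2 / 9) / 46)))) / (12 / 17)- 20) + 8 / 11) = -10741278356707 / 167120315824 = -64.27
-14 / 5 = -2.80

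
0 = 0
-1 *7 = -7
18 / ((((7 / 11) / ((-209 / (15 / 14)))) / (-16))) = 441408 / 5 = 88281.60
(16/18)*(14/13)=112/117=0.96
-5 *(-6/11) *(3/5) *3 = 54/11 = 4.91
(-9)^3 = -729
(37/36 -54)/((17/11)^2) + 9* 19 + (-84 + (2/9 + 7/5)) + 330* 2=726.44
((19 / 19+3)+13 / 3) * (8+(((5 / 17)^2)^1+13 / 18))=1145575 / 15606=73.41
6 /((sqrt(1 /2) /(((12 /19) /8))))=9 * sqrt(2) /19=0.67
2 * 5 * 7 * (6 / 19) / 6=70 / 19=3.68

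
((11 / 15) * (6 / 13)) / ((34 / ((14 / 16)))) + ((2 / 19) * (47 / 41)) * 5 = 4214783 / 6886360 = 0.61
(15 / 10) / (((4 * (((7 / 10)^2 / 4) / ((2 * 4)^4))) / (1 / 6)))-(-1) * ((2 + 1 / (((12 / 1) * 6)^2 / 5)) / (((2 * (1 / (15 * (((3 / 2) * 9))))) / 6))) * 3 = 35979665 / 6272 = 5736.55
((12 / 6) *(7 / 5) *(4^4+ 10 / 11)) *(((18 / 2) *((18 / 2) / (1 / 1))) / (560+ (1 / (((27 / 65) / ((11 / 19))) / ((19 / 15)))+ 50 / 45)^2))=21025931724 / 205064695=102.53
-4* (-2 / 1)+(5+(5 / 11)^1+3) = 181 / 11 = 16.45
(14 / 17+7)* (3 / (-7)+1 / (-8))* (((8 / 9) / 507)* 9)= -589 / 8619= -0.07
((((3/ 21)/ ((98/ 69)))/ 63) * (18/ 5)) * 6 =414/ 12005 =0.03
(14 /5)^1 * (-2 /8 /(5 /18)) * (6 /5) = -378 /125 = -3.02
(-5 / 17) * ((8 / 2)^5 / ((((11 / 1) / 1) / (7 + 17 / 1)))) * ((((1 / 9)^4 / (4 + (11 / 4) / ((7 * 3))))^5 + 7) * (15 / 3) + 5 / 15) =-33116403269135903392755363940679680 / 1426326515359765149258640076211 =-23217.97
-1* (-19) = 19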